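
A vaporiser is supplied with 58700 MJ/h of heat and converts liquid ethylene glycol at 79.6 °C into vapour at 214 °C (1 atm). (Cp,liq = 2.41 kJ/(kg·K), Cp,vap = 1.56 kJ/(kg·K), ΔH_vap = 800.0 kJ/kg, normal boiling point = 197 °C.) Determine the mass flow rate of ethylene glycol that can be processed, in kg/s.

ṁ = 14.7 kg/s

Δh = 2.41×(197−79.6) + 800.0 + 1.56×(214−197) = 1109.5 kJ/kg
Q = 58700 MJ/h = 16306 kJ/s = 16306 kJ/s
ṁ = Q/Δh = 16306 / 1109.5 = 14.697 kg/s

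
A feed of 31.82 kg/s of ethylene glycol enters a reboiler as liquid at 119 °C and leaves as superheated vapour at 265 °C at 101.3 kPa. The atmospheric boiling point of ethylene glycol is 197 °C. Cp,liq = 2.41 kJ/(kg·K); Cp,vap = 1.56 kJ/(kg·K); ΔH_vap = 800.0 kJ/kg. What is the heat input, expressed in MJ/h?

Q = 125000 MJ/h

liquid 119→197 °C: 187.98 kJ/kg
vaporisation at 197 °C: 800 kJ/kg
vapour 197→265 °C: 106.08 kJ/kg
Δh = 187.98 + 800 + 106.08 = 1094.1 kJ/kg
Q = ṁ·Δh = 31.82 kg/s × 1094.1 kJ/kg = 34813 kJ/s
|Q| = 34813 kW = 125330 MJ/h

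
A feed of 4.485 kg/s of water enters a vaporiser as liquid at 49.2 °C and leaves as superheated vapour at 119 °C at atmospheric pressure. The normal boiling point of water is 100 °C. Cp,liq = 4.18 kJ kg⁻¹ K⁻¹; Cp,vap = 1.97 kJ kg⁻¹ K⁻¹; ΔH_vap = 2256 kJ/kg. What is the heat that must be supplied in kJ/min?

liquid 49.2→100 °C: 212.34 kJ/kg
vaporisation at 100 °C: 2256 kJ/kg
vapour 100→119 °C: 37.43 kJ/kg
Δh = 212.34 + 2256 + 37.43 = 2505.8 kJ/kg
Q = ṁ·Δh = 4.485 kg/s × 2505.8 kJ/kg = 11238 kJ/s
|Q| = 11238 kW = 674300 kJ/min

Q = 674000 kJ/min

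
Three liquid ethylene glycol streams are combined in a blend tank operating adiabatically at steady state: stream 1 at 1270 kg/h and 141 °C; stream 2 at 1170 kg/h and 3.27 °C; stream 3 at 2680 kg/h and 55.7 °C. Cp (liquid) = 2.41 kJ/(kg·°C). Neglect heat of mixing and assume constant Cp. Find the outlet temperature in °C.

Adiabatic, steady state ⇒ Σ ṁᵢCp,ᵢ(T_out − Tᵢ) = 0
Σ ṁᵢCp,ᵢTᵢ = 1270×2.41×141 + 1170×2.41×3.27 + 2680×2.41×55.7 = 800530
Σ ṁᵢCp,ᵢ = 1270×2.41 + 1170×2.41 + 2680×2.41 = 12339
T_out = 800530 / 12339 = 64.877 °C

T_out = 64.9 °C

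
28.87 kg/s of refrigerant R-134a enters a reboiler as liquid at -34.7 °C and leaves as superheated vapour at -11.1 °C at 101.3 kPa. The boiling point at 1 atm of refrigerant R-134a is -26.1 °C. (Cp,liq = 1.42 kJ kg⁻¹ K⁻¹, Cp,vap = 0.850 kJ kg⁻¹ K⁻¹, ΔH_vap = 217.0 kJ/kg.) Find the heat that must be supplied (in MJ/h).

Q = 25100 MJ/h

liquid -34.7→-26.1 °C: 12.212 kJ/kg
vaporisation at -26.1 °C: 217 kJ/kg
vapour -26.1→-11.1 °C: 12.75 kJ/kg
Δh = 12.212 + 217 + 12.75 = 241.96 kJ/kg
Q = ṁ·Δh = 28.87 kg/s × 241.96 kJ/kg = 6985.4 kJ/s
|Q| = 6985.4 kW = 25148 MJ/h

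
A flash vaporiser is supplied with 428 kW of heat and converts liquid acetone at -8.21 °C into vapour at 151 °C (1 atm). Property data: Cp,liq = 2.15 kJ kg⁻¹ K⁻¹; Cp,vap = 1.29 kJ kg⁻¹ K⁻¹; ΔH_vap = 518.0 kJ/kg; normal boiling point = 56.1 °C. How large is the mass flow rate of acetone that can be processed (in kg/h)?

ṁ = 1980 kg/h

Δh = 2.15×(56.1−-8.21) + 518.0 + 1.29×(151−56.1) = 778.69 kJ/kg
Q = 428 kW = 428 kJ/s = 1.5408e+06 kJ/h
ṁ = Q/Δh = 1.5408e+06 / 778.69 = 1978.7 kg/h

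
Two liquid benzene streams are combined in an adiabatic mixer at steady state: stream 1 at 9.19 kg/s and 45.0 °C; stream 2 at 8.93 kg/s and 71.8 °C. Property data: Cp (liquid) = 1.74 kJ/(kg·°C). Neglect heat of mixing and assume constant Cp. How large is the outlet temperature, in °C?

No heat crosses the boundary, so H_out = H_in.
Σ ṁᵢCp,ᵢTᵢ = 9.19×1.74×45.0 + 8.93×1.74×71.8 = 1835.2
Σ ṁᵢCp,ᵢ = 9.19×1.74 + 8.93×1.74 = 31.529
T_out = 1835.2 / 31.529 = 58.208 °C

T_out = 58.2 °C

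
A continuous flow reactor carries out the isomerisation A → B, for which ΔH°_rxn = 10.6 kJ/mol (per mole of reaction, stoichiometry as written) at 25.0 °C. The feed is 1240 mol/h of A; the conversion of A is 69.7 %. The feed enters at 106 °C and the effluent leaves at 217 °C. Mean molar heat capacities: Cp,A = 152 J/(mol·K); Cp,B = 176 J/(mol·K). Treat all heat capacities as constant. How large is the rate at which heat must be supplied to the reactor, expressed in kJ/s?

Q_in = 9.46 kJ/s

Extent of reaction ξ = 0.697 × 1240 = 864.28 mol/h
Reaction term: ξ·ΔH°_rxn = 864.28 × 10.6 = 9161.4 kJ/h
Sensible, feed 106→25 °C: -15267 kJ/h
Outlet flows (mol/h): A 375.72, B 864.28
Sensible, products 25→217 °C: 40171 kJ/h
Q = ΔH = 34065 kJ/h = 9.4626 kW
Heat supplied = 9.4626 kJ/s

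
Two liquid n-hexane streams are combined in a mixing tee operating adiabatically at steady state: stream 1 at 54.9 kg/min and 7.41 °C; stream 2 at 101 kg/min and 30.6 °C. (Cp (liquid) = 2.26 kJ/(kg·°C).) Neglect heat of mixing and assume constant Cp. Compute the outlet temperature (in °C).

T_out = 22.4 °C

Adiabatic, steady state ⇒ Σ ṁᵢCp,ᵢ(T_out − Tᵢ) = 0
T_out = Σ ṁᵢCp,ᵢTᵢ / Σ ṁᵢCp,ᵢ
      = 7904.1 / 352.33 = 22.434 °C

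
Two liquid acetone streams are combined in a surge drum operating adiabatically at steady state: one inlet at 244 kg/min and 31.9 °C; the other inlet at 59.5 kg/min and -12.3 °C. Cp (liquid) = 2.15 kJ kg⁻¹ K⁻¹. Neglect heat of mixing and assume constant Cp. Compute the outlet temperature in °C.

T_out = 23.2 °C

Adiabatic, steady state ⇒ Σ ṁᵢCp,ᵢ(T_out − Tᵢ) = 0
T_out = Σ ṁᵢCp,ᵢTᵢ / Σ ṁᵢCp,ᵢ
      = 15161 / 652.52 = 23.235 °C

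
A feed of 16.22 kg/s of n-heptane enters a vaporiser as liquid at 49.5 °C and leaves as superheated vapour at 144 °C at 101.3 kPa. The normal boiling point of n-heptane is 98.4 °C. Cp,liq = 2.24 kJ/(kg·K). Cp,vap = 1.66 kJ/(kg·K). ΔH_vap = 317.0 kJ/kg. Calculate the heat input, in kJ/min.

Q = 489000 kJ/min

liquid 49.5→98.4 °C: 109.54 kJ/kg
vaporisation at 98.4 °C: 317 kJ/kg
vapour 98.4→144 °C: 75.696 kJ/kg
Δh = 109.54 + 317 + 75.696 = 502.23 kJ/kg
Q = ṁ·Δh = 16.22 kg/s × 502.23 kJ/kg = 8146.2 kJ/s
|Q| = 8146.2 kW = 488770 kJ/min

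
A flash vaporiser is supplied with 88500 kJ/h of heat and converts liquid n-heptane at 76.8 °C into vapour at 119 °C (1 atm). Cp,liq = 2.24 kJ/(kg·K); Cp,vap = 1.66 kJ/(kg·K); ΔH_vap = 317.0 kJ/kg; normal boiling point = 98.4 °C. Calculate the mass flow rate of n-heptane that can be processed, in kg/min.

ṁ = 3.69 kg/min

Δh = 2.24×(98.4−76.8) + 317.0 + 1.66×(119−98.4) = 399.58 kJ/kg
Q = 88500 kJ/h = 24.583 kJ/s = 1475 kJ/min
ṁ = Q/Δh = 1475 / 399.58 = 3.6914 kg/min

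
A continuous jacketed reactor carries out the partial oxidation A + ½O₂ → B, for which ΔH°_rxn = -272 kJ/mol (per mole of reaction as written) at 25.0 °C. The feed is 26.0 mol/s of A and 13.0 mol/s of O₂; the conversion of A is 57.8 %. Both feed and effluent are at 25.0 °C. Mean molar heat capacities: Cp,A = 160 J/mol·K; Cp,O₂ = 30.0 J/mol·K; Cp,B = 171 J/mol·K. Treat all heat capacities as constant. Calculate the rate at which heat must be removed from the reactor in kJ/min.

Extent of reaction ξ = 0.578 × 26.0 = 15.028 mol/s
Reaction term: ξ·ΔH°_rxn = 15.028 × -272 = -4087.6 kJ/s
Q = ΔH = -4087.6 kJ/s = -4087.6 kW
Heat removed = 245260 kJ/min

Q_out = 245000 kJ/min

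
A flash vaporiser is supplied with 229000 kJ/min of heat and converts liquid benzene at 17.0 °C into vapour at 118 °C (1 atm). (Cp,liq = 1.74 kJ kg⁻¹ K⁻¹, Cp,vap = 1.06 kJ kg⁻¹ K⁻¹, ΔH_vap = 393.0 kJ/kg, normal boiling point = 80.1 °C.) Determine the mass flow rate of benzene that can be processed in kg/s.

Δh = 1.74×(80.1−17.0) + 393.0 + 1.06×(118−80.1) = 542.97 kJ/kg
Q = 229000 kJ/min = 3816.7 kJ/s = 3816.7 kJ/s
ṁ = Q/Δh = 3816.7 / 542.97 = 7.0293 kg/s

ṁ = 7.03 kg/s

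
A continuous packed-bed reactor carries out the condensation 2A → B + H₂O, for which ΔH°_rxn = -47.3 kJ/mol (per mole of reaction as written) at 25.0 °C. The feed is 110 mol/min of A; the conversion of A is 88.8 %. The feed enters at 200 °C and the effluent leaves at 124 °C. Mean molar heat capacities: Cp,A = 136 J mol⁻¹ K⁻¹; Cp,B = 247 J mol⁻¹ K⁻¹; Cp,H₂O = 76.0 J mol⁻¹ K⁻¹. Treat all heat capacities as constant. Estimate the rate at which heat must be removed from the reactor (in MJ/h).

Extent of reaction ξ = 0.888 × 110 / 2 = 48.84 mol/min
Reaction term: ξ·ΔH°_rxn = 48.84 × -47.3 = -2310.1 kJ/min
Sensible, feed 200→25 °C: -2618 kJ/min
Outlet flows (mol/min): A 12.32, B 48.84, H₂O 48.84
Sensible, products 25→124 °C: 1727.6 kJ/min
Q = ΔH = -3200.5 kJ/min = -53.342 kW
Heat removed = 192.03 MJ/h

Q_out = 192 MJ/h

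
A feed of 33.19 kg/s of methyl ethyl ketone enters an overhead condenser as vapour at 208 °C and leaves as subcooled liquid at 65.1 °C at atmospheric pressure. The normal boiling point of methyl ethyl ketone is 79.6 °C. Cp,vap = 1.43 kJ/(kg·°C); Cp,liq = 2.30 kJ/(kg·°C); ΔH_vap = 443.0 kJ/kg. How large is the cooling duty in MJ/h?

Q_c = 78900 MJ/h

vapour 208→79.6 °C: -183.61 kJ/kg
condensation at 79.6 °C: -443 kJ/kg
liquid 79.6→65.1 °C: -33.35 kJ/kg
Δh = -183.61 + -443 + -33.35 = -659.96 kJ/kg
Q = ṁ·Δh = 33.19 kg/s × -659.96 kJ/kg = -21904 kJ/s
|Q| = 21904 kW = 78855 MJ/h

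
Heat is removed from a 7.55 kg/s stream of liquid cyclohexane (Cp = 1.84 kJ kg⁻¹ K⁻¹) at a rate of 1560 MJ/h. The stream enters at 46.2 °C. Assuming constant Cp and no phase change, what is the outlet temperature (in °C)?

Q = 1560 MJ/h = 433.33 kJ/s
ΔT = Q/(ṁ·Cp) = 433.33/(7.55×1.84) = 31.193 K
T_out = 46.2 − 31.193 = 15.007 °C

T_out = 15.0 °C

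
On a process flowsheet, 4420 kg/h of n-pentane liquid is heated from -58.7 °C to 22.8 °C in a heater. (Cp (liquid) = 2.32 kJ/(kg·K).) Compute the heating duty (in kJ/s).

Q = ṁ·Cp·ΔT = 4420 × 2.32 × (22.8 − -58.7) = 835730 kJ/h
Converting: 835730 / 3600 s = 232.15 kW

Q = 232 kJ/s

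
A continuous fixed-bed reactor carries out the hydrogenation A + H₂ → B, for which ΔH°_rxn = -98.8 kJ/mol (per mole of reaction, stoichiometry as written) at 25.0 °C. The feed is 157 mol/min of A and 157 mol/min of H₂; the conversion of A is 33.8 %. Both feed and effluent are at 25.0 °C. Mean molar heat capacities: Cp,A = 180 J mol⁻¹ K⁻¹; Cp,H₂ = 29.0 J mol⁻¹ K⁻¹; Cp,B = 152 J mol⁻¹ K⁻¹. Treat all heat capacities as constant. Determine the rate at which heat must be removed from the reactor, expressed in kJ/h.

Q_out = 315000 kJ/h

Extent of reaction ξ = 0.338 × 157 = 53.066 mol/min
Reaction term: ξ·ΔH°_rxn = 53.066 × -98.8 = -5242.9 kJ/min
Q = ΔH = -5242.9 kJ/min = -87.382 kW
Heat removed = 314580 kJ/h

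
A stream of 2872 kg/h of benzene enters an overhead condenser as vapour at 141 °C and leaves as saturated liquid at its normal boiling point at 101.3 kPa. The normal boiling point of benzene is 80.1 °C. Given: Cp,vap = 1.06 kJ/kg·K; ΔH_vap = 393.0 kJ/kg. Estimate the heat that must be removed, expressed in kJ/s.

vapour 141→80.1 °C: -64.554 kJ/kg
condensation at 80.1 °C: -393 kJ/kg
Δh = -64.554 + -393 = -457.55 kJ/kg
Q = ṁ·Δh = 2872 kg/h × -457.55 kJ/kg = -1.3141e+06 kJ/h
|Q| = 365.03 kW

Q_c = 365 kJ/s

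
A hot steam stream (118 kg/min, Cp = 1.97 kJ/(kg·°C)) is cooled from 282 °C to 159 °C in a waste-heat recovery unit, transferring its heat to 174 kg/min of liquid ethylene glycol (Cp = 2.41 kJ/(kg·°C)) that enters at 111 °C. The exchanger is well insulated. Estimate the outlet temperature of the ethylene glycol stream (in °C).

Heat released by hot stream: Q = 118 × 1.97 × (282 − 159) = 28593 kJ/min
Energy balance on cold side (adiabatic exchanger): Q = ṁ_c·Cp_c·(T_c,out − T_c,in)
T_c,out = 111 + 28593/(174 × 2.41) = 179.18 °C

T_c,out = 179 °C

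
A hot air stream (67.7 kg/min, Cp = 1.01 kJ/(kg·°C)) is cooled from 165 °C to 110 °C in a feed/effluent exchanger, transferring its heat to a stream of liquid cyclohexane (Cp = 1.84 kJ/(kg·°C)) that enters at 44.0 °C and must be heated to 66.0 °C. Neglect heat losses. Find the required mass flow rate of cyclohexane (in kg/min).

ṁ_c = 92.9 kg/min

Heat released by hot stream: Q = 67.7 × 1.01 × (165 − 110) = 3760.7 kJ/min
Energy balance on cold side (adiabatic exchanger): Q = ṁ_c·Cp_c·(T_c,out − T_c,in)
ṁ_c = 3760.7 / [1.84 × (66.0 − 44.0)] = 92.904 kg/min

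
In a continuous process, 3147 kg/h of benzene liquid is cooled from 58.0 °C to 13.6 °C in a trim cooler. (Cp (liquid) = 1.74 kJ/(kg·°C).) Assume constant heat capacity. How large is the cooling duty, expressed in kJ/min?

Q_c = 4050 kJ/min

Q = ṁ·Cp·ΔT = 3147 × 1.74 × (13.6 − 58.0) = -243120 kJ/h
Converting: 243120 / 3600 s = 67.535 kW
Cooling duty = 4052.1 kJ/min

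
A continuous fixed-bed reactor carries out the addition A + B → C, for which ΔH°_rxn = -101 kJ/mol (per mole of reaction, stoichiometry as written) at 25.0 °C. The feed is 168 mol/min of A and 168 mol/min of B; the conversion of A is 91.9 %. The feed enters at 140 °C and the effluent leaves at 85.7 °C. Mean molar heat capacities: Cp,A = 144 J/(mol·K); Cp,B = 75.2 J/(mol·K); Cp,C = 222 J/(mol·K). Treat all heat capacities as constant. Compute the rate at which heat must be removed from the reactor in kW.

Q_out = 293 kW

Extent of reaction ξ = 0.919 × 168 = 154.39 mol/min
Reaction term: ξ·ΔH°_rxn = 154.39 × -101 = -15594 kJ/min
Sensible, feed 140→25 °C: -4234.9 kJ/min
Outlet flows (mol/min): A 13.608, B 13.608, C 154.39
Sensible, products 25→85.7 °C: 2261.6 kJ/min
Q = ΔH = -17567 kJ/min = -292.78 kW
Heat removed = 292.78 kW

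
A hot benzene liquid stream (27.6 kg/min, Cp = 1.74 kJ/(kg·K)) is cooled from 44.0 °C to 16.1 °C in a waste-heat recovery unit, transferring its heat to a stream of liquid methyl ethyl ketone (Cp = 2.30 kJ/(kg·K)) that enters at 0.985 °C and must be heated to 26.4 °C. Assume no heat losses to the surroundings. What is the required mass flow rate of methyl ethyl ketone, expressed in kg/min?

ṁ_c = 22.9 kg/min

Heat released by hot stream: Q = 27.6 × 1.74 × (44.0 − 16.1) = 1339.9 kJ/min
Energy balance on cold side (adiabatic exchanger): Q = ṁ_c·Cp_c·(T_c,out − T_c,in)
ṁ_c = 1339.9 / [2.30 × (26.4 − 0.985)] = 22.922 kg/min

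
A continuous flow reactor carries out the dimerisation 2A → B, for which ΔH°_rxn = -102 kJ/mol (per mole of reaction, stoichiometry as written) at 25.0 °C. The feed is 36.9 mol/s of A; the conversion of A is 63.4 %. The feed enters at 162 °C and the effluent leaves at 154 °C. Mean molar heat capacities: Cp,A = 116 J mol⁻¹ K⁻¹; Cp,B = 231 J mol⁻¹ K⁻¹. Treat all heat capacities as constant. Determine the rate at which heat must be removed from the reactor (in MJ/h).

Extent of reaction ξ = 0.634 × 36.9 / 2 = 11.697 mol/s
Reaction term: ξ·ΔH°_rxn = 11.697 × -102 = -1193.1 kJ/s
Sensible, feed 162→25 °C: -586.41 kJ/s
Outlet flows (mol/s): A 13.505, B 11.697
Sensible, products 25→154 °C: 550.66 kJ/s
Q = ΔH = -1228.9 kJ/s = -1228.9 kW
Heat removed = 4424 MJ/h

Q_out = 4420 MJ/h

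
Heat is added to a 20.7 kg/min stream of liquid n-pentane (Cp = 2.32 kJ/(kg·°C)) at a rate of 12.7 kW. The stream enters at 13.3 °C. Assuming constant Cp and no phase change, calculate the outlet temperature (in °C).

T_out = 29.2 °C

Q = 12.7 kW = 762 kJ/min
ΔT = Q/(ṁ·Cp) = 762/(20.7×2.32) = 15.867 K
T_out = 13.3 + 15.867 = 29.167 °C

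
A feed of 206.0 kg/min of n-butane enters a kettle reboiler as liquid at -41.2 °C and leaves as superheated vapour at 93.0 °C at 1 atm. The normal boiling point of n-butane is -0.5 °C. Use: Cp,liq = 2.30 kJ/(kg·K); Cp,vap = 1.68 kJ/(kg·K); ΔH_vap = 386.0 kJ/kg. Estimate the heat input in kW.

Q = 2190 kW

liquid -41.2→-0.5 °C: 93.61 kJ/kg
vaporisation at -0.5 °C: 386 kJ/kg
vapour -0.5→93.0 °C: 157.08 kJ/kg
Δh = 93.61 + 386 + 157.08 = 636.69 kJ/kg
Q = ṁ·Δh = 206.0 kg/min × 636.69 kJ/kg = 131160 kJ/min
|Q| = 2186 kW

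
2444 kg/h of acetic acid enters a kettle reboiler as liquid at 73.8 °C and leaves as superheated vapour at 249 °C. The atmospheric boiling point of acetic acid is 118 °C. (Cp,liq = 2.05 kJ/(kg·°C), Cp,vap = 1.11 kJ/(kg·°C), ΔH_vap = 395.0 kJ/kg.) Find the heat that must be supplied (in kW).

Q = 428 kW

liquid 73.8→118 °C: 90.61 kJ/kg
vaporisation at 118 °C: 395 kJ/kg
vapour 118→249 °C: 145.41 kJ/kg
Δh = 90.61 + 395 + 145.41 = 631.02 kJ/kg
Q = ṁ·Δh = 2444 kg/h × 631.02 kJ/kg = 1.5422e+06 kJ/h
|Q| = 428.39 kW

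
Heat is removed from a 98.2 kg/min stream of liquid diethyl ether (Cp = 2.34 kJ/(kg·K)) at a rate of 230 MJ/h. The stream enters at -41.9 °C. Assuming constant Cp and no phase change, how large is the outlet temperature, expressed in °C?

T_out = -58.6 °C

Q = 230 MJ/h = 3833.3 kJ/min
ΔT = Q/(ṁ·Cp) = 3833.3/(98.2×2.34) = 16.682 K
T_out = -41.9 − 16.682 = -58.582 °C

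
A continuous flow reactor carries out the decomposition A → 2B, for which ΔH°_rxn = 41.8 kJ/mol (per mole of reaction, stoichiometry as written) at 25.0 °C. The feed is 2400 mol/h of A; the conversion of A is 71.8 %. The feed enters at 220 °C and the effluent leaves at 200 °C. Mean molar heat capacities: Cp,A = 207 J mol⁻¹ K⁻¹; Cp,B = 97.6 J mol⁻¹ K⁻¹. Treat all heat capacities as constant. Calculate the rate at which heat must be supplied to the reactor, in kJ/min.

Q_in = 976 kJ/min

Extent of reaction ξ = 0.718 × 2400 = 1723.2 mol/h
Reaction term: ξ·ΔH°_rxn = 1723.2 × 41.8 = 72030 kJ/h
Sensible, feed 220→25 °C: -96876 kJ/h
Outlet flows (mol/h): A 676.8, B 3446.4
Sensible, products 25→200 °C: 83382 kJ/h
Q = ΔH = 58535 kJ/h = 16.26 kW
Heat supplied = 975.59 kJ/min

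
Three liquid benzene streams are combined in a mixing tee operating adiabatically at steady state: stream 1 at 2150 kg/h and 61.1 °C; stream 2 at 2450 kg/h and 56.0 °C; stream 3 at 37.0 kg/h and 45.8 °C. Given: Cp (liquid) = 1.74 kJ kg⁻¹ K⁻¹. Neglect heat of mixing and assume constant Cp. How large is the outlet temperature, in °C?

Energy balance with Q = 0: Σ ṁᵢCp,ᵢ(T_out − Tᵢ) = 0
T_out = Σ ṁᵢCp,ᵢTᵢ / Σ ṁᵢCp,ᵢ
      = 470250 / 8068.4 = 58.283 °C

T_out = 58.3 °C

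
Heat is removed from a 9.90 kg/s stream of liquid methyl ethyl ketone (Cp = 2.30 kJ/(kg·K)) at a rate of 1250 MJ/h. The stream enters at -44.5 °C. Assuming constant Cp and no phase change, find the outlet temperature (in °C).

T_out = -59.7 °C

Q = 1250 MJ/h = 347.22 kJ/s
ΔT = Q/(ṁ·Cp) = 347.22/(9.90×2.30) = 15.249 K
T_out = -44.5 − 15.249 = -59.749 °C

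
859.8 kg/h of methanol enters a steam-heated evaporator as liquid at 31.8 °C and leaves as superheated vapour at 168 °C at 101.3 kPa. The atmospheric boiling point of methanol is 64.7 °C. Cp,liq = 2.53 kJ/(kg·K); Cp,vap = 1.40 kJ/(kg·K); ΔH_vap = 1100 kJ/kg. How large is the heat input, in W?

Q = 317000 W

liquid 31.8→64.7 °C: 83.237 kJ/kg
vaporisation at 64.7 °C: 1100 kJ/kg
vapour 64.7→168 °C: 144.62 kJ/kg
Δh = 83.237 + 1100 + 144.62 = 1327.9 kJ/kg
Q = ṁ·Δh = 859.8 kg/h × 1327.9 kJ/kg = 1.1417e+06 kJ/h
|Q| = 317.14 kW = 317140 W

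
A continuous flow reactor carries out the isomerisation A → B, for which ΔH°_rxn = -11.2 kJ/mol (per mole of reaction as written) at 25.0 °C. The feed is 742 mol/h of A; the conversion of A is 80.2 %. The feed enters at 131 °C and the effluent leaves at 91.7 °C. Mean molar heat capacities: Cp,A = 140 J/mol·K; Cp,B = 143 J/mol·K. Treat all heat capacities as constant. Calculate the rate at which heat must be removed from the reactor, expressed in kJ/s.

Extent of reaction ξ = 0.802 × 742 = 595.08 mol/h
Reaction term: ξ·ΔH°_rxn = 595.08 × -11.2 = -6664.9 kJ/h
Sensible, feed 131→25 °C: -11011 kJ/h
Outlet flows (mol/h): A 146.92, B 595.08
Sensible, products 25→91.7 °C: 7047.9 kJ/h
Q = ΔH = -10628 kJ/h = -2.9523 kW
Heat removed = 2.9523 kJ/s

Q_out = 2.95 kJ/s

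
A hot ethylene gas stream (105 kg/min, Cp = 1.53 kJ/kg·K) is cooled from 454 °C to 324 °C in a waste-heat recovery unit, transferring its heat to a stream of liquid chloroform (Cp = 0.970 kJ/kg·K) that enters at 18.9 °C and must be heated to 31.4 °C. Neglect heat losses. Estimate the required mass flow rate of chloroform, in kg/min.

ṁ_c = 1720 kg/min

Heat released by hot stream: Q = 105 × 1.53 × (454 − 324) = 20884 kJ/min
Energy balance on cold side (adiabatic exchanger): Q = ṁ_c·Cp_c·(T_c,out − T_c,in)
ṁ_c = 20884 / [0.970 × (31.4 − 18.9)] = 1722.4 kg/min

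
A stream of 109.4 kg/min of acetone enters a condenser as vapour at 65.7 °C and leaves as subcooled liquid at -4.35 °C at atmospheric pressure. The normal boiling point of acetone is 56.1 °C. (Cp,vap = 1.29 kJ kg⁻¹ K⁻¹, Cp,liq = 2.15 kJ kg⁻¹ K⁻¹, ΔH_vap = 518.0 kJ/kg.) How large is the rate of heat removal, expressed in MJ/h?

vapour 65.7→56.1 °C: -12.384 kJ/kg
condensation at 56.1 °C: -518 kJ/kg
liquid 56.1→-4.35 °C: -129.97 kJ/kg
Δh = -12.384 + -518 + -129.97 = -660.35 kJ/kg
Q = ṁ·Δh = 109.4 kg/min × -660.35 kJ/kg = -72242 kJ/min
|Q| = 1204 kW = 4334.5 MJ/h

Q_c = 4330 MJ/h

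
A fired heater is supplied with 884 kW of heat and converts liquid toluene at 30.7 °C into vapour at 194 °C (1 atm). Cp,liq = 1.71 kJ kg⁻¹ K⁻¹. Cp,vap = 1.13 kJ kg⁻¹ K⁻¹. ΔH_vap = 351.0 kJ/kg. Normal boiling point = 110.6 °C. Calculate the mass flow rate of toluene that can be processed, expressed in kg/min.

ṁ = 91.2 kg/min

Δh = 1.71×(110.6−30.7) + 351.0 + 1.13×(194−110.6) = 581.87 kJ/kg
Q = 884 kW = 884 kJ/s = 53040 kJ/min
ṁ = Q/Δh = 53040 / 581.87 = 91.154 kg/min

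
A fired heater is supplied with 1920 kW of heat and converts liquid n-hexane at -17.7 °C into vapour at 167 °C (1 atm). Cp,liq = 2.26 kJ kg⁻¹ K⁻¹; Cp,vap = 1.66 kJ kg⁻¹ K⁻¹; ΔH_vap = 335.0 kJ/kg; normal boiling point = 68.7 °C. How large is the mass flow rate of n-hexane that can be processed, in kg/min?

ṁ = 166 kg/min

Δh = 2.26×(68.7−-17.7) + 335.0 + 1.66×(167−68.7) = 693.44 kJ/kg
Q = 1920 kW = 1920 kJ/s = 115200 kJ/min
ṁ = Q/Δh = 115200 / 693.44 = 166.13 kg/min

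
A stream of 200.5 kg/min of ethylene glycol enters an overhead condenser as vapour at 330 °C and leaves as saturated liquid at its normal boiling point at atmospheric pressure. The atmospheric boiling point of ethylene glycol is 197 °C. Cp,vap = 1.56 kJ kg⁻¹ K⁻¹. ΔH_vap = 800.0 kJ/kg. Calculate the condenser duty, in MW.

Q_c = 3.37 MW

vapour 330→197 °C: -207.48 kJ/kg
condensation at 197 °C: -800 kJ/kg
Δh = -207.48 + -800 = -1007.5 kJ/kg
Q = ṁ·Δh = 200.5 kg/min × -1007.5 kJ/kg = -202000 kJ/min
|Q| = 3366.7 kW = 3.3667 MW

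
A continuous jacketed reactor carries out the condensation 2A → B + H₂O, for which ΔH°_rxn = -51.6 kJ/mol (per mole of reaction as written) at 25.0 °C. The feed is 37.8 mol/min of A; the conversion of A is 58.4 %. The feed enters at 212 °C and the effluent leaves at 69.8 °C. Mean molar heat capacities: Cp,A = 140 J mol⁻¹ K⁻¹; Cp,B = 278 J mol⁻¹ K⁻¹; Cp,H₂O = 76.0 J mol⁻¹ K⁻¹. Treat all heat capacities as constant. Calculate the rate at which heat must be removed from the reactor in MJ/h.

Extent of reaction ξ = 0.584 × 37.8 / 2 = 11.038 mol/min
Reaction term: ξ·ΔH°_rxn = 11.038 × -51.6 = -569.54 kJ/min
Sensible, feed 212→25 °C: -989.6 kJ/min
Outlet flows (mol/min): A 15.725, B 11.038, H₂O 11.038
Sensible, products 25→69.8 °C: 273.67 kJ/min
Q = ΔH = -1285.5 kJ/min = -21.425 kW
Heat removed = 77.128 MJ/h

Q_out = 77.1 MJ/h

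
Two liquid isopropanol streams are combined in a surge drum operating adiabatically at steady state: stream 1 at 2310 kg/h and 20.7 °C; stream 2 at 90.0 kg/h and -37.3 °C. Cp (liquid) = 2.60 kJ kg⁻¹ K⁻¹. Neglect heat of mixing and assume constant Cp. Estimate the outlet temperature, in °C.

Adiabatic, steady state ⇒ Σ ṁᵢCp,ᵢ(T_out − Tᵢ) = 0
Σ ṁᵢCp,ᵢTᵢ = 2310×2.60×20.7 + 90.0×2.60×-37.3 = 115600
Σ ṁᵢCp,ᵢ = 2310×2.60 + 90.0×2.60 = 6240
T_out = 115600 / 6240 = 18.525 °C

T_out = 18.5 °C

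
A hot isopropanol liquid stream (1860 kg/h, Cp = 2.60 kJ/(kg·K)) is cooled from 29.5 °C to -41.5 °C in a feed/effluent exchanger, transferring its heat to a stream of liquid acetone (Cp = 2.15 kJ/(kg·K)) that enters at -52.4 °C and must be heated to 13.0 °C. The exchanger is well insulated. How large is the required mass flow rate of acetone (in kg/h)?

ṁ_c = 2440 kg/h

Heat released by hot stream: Q = 1860 × 2.60 × (29.5 − -41.5) = 343360 kJ/h
Energy balance on cold side (adiabatic exchanger): Q = ṁ_c·Cp_c·(T_c,out − T_c,in)
ṁ_c = 343360 / [2.15 × (13.0 − -52.4)] = 2441.9 kg/h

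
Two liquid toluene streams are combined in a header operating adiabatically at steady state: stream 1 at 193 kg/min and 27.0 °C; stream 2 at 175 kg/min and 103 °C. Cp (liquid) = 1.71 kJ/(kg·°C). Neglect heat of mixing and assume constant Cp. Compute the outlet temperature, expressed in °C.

Energy balance with Q = 0: Σ ṁᵢCp,ᵢ(T_out − Tᵢ) = 0
Σ ṁᵢCp,ᵢTᵢ = 193×1.71×27.0 + 175×1.71×103 = 39734
Σ ṁᵢCp,ᵢ = 193×1.71 + 175×1.71 = 629.28
T_out = 39734 / 629.28 = 63.141 °C

T_out = 63.1 °C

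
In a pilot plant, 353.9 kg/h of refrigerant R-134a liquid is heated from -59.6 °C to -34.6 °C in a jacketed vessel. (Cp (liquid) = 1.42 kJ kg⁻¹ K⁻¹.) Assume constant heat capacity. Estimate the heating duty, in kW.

Q = ṁ·Cp·ΔT = 353.9 × 1.42 × (-34.6 − -59.6) = 12563 kJ/h
Converting: 12563 / 3600 s = 3.4898 kW

Q = 3.49 kW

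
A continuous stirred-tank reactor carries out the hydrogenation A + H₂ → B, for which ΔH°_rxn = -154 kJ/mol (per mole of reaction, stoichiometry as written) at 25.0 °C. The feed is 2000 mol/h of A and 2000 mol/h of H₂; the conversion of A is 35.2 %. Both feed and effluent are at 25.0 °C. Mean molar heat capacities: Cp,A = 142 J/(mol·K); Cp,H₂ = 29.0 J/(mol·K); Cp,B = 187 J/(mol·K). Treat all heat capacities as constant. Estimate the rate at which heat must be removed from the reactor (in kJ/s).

Q_out = 30.1 kJ/s

Extent of reaction ξ = 0.352 × 2000 = 704 mol/h
Reaction term: ξ·ΔH°_rxn = 704 × -154 = -108420 kJ/h
Q = ΔH = -108420 kJ/h = -30.116 kW
Heat removed = 30.116 kJ/s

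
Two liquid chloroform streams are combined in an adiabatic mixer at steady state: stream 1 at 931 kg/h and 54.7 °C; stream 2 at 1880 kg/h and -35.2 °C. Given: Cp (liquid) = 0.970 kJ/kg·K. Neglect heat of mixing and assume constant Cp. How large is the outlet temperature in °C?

T_out = -5.43 °C

Energy balance with Q = 0: Σ ṁᵢCp,ᵢ(T_out − Tᵢ) = 0
Σ ṁᵢCp,ᵢTᵢ = 931×0.970×54.7 + 1880×0.970×-35.2 = -14793
Σ ṁᵢCp,ᵢ = 931×0.970 + 1880×0.970 = 2726.7
T_out = -14793 / 2726.7 = -5.4252 °C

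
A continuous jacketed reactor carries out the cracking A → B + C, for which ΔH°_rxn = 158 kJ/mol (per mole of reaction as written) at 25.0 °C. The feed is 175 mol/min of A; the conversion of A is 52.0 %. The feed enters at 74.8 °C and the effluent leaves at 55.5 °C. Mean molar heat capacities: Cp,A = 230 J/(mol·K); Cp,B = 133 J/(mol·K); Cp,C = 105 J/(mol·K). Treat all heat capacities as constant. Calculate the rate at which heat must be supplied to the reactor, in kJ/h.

Extent of reaction ξ = 0.520 × 175 = 91 mol/min
Reaction term: ξ·ΔH°_rxn = 91 × 158 = 14378 kJ/min
Sensible, feed 74.8→25 °C: -2004.5 kJ/min
Outlet flows (mol/min): A 84, B 91, C 91
Sensible, products 25→55.5 °C: 1249.8 kJ/min
Q = ΔH = 13623 kJ/min = 227.06 kW
Heat supplied = 817400 kJ/h

Q_in = 817000 kJ/h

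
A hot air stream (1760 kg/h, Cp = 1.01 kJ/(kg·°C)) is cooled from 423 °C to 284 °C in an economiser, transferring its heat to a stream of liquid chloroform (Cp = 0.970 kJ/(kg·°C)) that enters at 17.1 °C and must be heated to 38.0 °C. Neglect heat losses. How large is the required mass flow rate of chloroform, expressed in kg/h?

Heat released by hot stream: Q = 1760 × 1.01 × (423 − 284) = 247090 kJ/h
Energy balance on cold side (adiabatic exchanger): Q = ṁ_c·Cp_c·(T_c,out − T_c,in)
ṁ_c = 247090 / [0.970 × (38.0 − 17.1)] = 12188 kg/h

ṁ_c = 12200 kg/h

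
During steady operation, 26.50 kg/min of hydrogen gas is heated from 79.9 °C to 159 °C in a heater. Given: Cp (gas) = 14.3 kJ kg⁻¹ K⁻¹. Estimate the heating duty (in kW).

Q = ṁ·Cp·ΔT = 26.50 × 14.3 × (159 − 79.9) = 29975 kJ/min
Converting: 29975 / 60 s = 499.58 kW

Q = 500 kW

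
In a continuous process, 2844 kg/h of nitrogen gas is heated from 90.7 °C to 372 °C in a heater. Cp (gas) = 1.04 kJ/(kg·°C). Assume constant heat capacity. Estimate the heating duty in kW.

Q = 231 kW

Q = ṁ·Cp·ΔT = 2844 × 1.04 × (372 − 90.7) = 832020 kJ/h
Converting: 832020 / 3600 s = 231.12 kW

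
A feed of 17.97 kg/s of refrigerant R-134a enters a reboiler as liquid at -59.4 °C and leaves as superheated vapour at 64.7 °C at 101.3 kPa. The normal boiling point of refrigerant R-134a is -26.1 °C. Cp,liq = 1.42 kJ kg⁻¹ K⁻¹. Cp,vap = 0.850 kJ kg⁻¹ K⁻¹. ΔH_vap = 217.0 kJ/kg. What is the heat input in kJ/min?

liquid -59.4→-26.1 °C: 47.286 kJ/kg
vaporisation at -26.1 °C: 217 kJ/kg
vapour -26.1→64.7 °C: 77.18 kJ/kg
Δh = 47.286 + 217 + 77.18 = 341.47 kJ/kg
Q = ṁ·Δh = 17.97 kg/s × 341.47 kJ/kg = 6136.1 kJ/s
|Q| = 6136.1 kW = 368170 kJ/min

Q = 368000 kJ/min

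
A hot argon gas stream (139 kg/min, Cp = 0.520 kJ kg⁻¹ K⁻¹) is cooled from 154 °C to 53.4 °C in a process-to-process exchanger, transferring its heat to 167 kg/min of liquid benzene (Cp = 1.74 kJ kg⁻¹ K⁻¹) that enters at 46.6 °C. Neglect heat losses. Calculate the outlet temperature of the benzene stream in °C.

T_c,out = 71.6 °C

Heat released by hot stream: Q = 139 × 0.520 × (154 − 53.4) = 7271.4 kJ/min
Energy balance on cold side (adiabatic exchanger): Q = ṁ_c·Cp_c·(T_c,out − T_c,in)
T_c,out = 46.6 + 7271.4/(167 × 1.74) = 71.624 °C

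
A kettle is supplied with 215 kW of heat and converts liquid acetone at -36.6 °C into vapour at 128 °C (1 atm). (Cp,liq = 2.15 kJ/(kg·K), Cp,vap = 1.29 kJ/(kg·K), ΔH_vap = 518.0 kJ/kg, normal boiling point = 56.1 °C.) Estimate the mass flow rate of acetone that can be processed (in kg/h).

ṁ = 955 kg/h

Δh = 2.15×(56.1−-36.6) + 518.0 + 1.29×(128−56.1) = 810.06 kJ/kg
Q = 215 kW = 215 kJ/s = 774000 kJ/h
ṁ = Q/Δh = 774000 / 810.06 = 955.49 kg/h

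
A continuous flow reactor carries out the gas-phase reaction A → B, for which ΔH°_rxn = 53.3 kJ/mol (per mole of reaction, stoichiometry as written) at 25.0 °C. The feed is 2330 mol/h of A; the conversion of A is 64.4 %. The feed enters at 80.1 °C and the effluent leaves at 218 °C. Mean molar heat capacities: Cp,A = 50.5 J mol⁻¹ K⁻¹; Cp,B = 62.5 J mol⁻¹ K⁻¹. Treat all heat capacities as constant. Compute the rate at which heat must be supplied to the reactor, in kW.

Q_in = 27.7 kW

Extent of reaction ξ = 0.644 × 2330 = 1500.5 mol/h
Reaction term: ξ·ΔH°_rxn = 1500.5 × 53.3 = 79978 kJ/h
Sensible, feed 80.1→25 °C: -6483.3 kJ/h
Outlet flows (mol/h): A 829.48, B 1500.5
Sensible, products 25→218 °C: 26185 kJ/h
Q = ΔH = 99679 kJ/h = 27.689 kW
Heat supplied = 27.689 kW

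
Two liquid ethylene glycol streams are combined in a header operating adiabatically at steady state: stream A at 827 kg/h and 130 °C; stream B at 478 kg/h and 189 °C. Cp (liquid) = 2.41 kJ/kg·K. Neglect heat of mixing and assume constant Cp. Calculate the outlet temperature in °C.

No heat crosses the boundary, so H_out = H_in.
Σ ṁᵢCp,ᵢTᵢ = 827×2.41×130 + 478×2.41×189 = 476820
Σ ṁᵢCp,ᵢ = 827×2.41 + 478×2.41 = 3145.1
T_out = 476820 / 3145.1 = 151.61 °C

T_out = 152 °C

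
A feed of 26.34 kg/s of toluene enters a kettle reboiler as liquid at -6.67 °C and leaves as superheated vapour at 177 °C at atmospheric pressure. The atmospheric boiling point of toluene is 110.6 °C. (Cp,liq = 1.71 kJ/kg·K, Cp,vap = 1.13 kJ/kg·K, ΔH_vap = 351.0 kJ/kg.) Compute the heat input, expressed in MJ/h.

Q = 59400 MJ/h

liquid -6.67→110.6 °C: 200.53 kJ/kg
vaporisation at 110.6 °C: 351 kJ/kg
vapour 110.6→177 °C: 75.032 kJ/kg
Δh = 200.53 + 351 + 75.032 = 626.56 kJ/kg
Q = ṁ·Δh = 26.34 kg/s × 626.56 kJ/kg = 16504 kJ/s
|Q| = 16504 kW = 59413 MJ/h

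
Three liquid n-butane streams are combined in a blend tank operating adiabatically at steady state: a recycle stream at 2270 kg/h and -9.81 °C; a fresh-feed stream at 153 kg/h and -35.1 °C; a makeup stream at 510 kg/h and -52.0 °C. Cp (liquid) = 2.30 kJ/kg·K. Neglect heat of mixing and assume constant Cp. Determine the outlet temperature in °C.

T_out = -18.5 °C

Adiabatic, steady state ⇒ Σ ṁᵢCp,ᵢ(T_out − Tᵢ) = 0
Σ ṁᵢCp,ᵢTᵢ = 2270×2.30×-9.81 + 153×2.30×-35.1 + 510×2.30×-52.0 = -124570
Σ ṁᵢCp,ᵢ = 2270×2.30 + 153×2.30 + 510×2.30 = 6745.9
T_out = -124570 / 6745.9 = -18.465 °C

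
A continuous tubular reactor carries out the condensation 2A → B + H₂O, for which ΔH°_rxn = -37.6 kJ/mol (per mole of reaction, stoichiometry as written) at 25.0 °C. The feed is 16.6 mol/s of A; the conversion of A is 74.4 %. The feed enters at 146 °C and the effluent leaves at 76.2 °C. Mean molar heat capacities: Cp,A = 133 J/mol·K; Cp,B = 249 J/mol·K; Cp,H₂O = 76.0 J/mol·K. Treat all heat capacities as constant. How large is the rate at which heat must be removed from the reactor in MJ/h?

Extent of reaction ξ = 0.744 × 16.6 / 2 = 6.1752 mol/s
Reaction term: ξ·ΔH°_rxn = 6.1752 × -37.6 = -232.19 kJ/s
Sensible, feed 146→25 °C: -267.14 kJ/s
Outlet flows (mol/s): A 4.2496, B 6.1752, H₂O 6.1752
Sensible, products 25→76.2 °C: 131.69 kJ/s
Q = ΔH = -367.64 kJ/s = -367.64 kW
Heat removed = 1323.5 MJ/h

Q_out = 1320 MJ/h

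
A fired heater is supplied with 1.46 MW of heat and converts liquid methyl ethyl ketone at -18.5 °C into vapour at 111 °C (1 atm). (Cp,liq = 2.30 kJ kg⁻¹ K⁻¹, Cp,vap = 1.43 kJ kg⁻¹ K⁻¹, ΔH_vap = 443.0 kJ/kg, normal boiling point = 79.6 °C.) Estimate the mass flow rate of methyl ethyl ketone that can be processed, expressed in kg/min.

Δh = 2.30×(79.6−-18.5) + 443.0 + 1.43×(111−79.6) = 713.53 kJ/kg
Q = 1.46 MW = 1460 kJ/s = 87600 kJ/min
ṁ = Q/Δh = 87600 / 713.53 = 122.77 kg/min

ṁ = 123 kg/min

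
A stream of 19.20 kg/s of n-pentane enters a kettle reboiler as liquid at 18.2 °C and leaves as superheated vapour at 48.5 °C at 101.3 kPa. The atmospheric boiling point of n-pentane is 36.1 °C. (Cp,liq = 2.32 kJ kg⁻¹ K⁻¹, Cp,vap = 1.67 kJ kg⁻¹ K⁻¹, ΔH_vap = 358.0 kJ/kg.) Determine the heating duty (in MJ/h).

Q = 29000 MJ/h

liquid 18.2→36.1 °C: 41.528 kJ/kg
vaporisation at 36.1 °C: 358 kJ/kg
vapour 36.1→48.5 °C: 20.708 kJ/kg
Δh = 41.528 + 358 + 20.708 = 420.24 kJ/kg
Q = ṁ·Δh = 19.20 kg/s × 420.24 kJ/kg = 8068.5 kJ/s
|Q| = 8068.5 kW = 29047 MJ/h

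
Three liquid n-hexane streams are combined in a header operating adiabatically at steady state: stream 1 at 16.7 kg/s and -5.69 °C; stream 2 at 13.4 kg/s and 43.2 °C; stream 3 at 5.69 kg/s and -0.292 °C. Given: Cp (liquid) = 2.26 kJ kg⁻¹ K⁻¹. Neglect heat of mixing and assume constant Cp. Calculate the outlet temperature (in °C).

Adiabatic, steady state ⇒ Σ ṁᵢCp,ᵢ(T_out − Tᵢ) = 0
T_out = Σ ṁᵢCp,ᵢTᵢ / Σ ṁᵢCp,ᵢ
      = 1089.8 / 80.885 = 13.473 °C

T_out = 13.5 °C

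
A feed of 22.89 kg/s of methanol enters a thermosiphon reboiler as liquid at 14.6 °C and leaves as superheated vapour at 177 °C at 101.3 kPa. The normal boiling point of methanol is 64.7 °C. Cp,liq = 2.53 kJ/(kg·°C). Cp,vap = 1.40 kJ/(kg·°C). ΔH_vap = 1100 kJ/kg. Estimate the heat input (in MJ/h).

liquid 14.6→64.7 °C: 126.75 kJ/kg
vaporisation at 64.7 °C: 1100 kJ/kg
vapour 64.7→177 °C: 157.22 kJ/kg
Δh = 126.75 + 1100 + 157.22 = 1384 kJ/kg
Q = ṁ·Δh = 22.89 kg/s × 1384 kJ/kg = 31679 kJ/s
|Q| = 31679 kW = 114040 MJ/h

Q = 114000 MJ/h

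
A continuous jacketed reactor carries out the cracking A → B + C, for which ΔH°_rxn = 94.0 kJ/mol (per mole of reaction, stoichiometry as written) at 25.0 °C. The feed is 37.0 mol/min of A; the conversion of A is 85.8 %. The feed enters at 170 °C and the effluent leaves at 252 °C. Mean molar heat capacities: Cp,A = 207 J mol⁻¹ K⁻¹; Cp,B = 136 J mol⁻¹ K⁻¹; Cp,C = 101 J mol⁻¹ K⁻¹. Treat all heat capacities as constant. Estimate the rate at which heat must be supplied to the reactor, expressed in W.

Extent of reaction ξ = 0.858 × 37.0 = 31.746 mol/min
Reaction term: ξ·ΔH°_rxn = 31.746 × 94.0 = 2984.1 kJ/min
Sensible, feed 170→25 °C: -1110.6 kJ/min
Outlet flows (mol/min): A 5.254, B 31.746, C 31.746
Sensible, products 25→252 °C: 1954.8 kJ/min
Q = ΔH = 3828.4 kJ/min = 63.806 kW
Heat supplied = 63806 W

Q_in = 63800 W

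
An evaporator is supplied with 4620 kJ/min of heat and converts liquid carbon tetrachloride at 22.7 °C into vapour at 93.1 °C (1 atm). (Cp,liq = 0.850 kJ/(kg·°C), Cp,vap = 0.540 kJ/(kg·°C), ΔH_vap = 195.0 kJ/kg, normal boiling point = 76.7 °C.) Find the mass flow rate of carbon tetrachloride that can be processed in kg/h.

ṁ = 1110 kg/h

Δh = 0.850×(76.7−22.7) + 195.0 + 0.540×(93.1−76.7) = 249.76 kJ/kg
Q = 4620 kJ/min = 77 kJ/s = 277200 kJ/h
ṁ = Q/Δh = 277200 / 249.76 = 1109.9 kg/h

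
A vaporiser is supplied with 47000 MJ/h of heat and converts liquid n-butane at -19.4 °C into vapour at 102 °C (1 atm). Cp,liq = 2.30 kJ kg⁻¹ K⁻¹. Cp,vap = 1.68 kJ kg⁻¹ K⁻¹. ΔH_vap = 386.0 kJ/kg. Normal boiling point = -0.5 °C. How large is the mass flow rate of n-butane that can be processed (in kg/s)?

Δh = 2.30×(-0.5−-19.4) + 386.0 + 1.68×(102−-0.5) = 601.67 kJ/kg
Q = 47000 MJ/h = 13056 kJ/s = 13056 kJ/s
ṁ = Q/Δh = 13056 / 601.67 = 21.699 kg/s

ṁ = 21.7 kg/s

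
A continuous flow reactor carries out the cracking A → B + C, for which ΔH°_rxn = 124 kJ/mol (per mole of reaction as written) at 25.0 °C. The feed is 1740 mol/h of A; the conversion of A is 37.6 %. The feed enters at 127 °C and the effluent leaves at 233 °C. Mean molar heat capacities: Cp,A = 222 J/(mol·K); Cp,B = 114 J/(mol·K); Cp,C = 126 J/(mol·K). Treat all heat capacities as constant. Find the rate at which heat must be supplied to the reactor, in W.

Extent of reaction ξ = 0.376 × 1740 = 654.24 mol/h
Reaction term: ξ·ΔH°_rxn = 654.24 × 124 = 81126 kJ/h
Sensible, feed 127→25 °C: -39401 kJ/h
Outlet flows (mol/h): A 1085.8, B 654.24, C 654.24
Sensible, products 25→233 °C: 82796 kJ/h
Q = ΔH = 124520 kJ/h = 34.589 kW
Heat supplied = 34589 W

Q_in = 34600 W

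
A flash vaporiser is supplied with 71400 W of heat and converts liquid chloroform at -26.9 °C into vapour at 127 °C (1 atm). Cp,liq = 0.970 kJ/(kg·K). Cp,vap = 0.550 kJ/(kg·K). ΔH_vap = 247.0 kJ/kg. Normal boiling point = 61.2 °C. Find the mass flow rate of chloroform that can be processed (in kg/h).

Δh = 0.970×(61.2−-26.9) + 247.0 + 0.550×(127−61.2) = 368.65 kJ/kg
Q = 71400 W = 71.4 kJ/s = 257040 kJ/h
ṁ = Q/Δh = 257040 / 368.65 = 697.25 kg/h

ṁ = 697 kg/h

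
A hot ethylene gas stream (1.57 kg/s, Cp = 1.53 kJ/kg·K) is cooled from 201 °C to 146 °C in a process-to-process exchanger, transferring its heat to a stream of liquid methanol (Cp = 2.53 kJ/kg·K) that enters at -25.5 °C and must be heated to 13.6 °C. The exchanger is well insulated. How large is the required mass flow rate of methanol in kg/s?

ṁ_c = 1.34 kg/s

Heat released by hot stream: Q = 1.57 × 1.53 × (201 − 146) = 132.12 kJ/s
Energy balance on cold side (adiabatic exchanger): Q = ṁ_c·Cp_c·(T_c,out − T_c,in)
ṁ_c = 132.12 / [2.53 × (13.6 − -25.5)] = 1.3355 kg/s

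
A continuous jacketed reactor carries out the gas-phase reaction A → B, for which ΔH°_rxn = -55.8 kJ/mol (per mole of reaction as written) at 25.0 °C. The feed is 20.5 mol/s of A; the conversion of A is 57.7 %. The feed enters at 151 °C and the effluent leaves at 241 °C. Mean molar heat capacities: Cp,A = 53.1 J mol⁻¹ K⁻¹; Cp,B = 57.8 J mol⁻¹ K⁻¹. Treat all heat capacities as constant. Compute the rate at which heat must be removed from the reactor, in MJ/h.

Extent of reaction ξ = 0.577 × 20.5 = 11.828 mol/s
Reaction term: ξ·ΔH°_rxn = 11.828 × -55.8 = -660.03 kJ/s
Sensible, feed 151→25 °C: -137.16 kJ/s
Outlet flows (mol/s): A 8.6715, B 11.828
Sensible, products 25→241 °C: 247.14 kJ/s
Q = ΔH = -550.05 kJ/s = -550.05 kW
Heat removed = 1980.2 MJ/h

Q_out = 1980 MJ/h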